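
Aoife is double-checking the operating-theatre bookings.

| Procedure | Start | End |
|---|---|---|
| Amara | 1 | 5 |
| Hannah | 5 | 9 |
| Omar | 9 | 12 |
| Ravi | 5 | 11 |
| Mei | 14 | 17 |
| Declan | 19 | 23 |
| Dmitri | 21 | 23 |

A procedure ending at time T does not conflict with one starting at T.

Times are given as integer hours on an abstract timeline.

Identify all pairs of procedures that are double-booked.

Declan & Dmitri, Hannah & Ravi, Omar & Ravi

Two intervals overlap when each starts before the other ends.
Sorted by start: Amara, Hannah, Ravi, Omar, Mei, Declan, Dmitri.
Hannah starts exactly when Amara ends (back-to-back, no overlap), so nothing later overlaps Amara either.
Ravi starts before Hannah ends → Hannah and Ravi overlap.
Omar starts exactly when Hannah ends (back-to-back, no overlap), so nothing later overlaps Hannah either.
Omar starts before Ravi ends → Ravi and Omar overlap.
Mei starts after Ravi ends, so nothing later overlaps Ravi either.
Mei starts after Omar ends, so nothing later overlaps Omar either.
Declan starts after Mei ends, so nothing later overlaps Mei either.
Dmitri starts before Declan ends → Declan and Dmitri overlap.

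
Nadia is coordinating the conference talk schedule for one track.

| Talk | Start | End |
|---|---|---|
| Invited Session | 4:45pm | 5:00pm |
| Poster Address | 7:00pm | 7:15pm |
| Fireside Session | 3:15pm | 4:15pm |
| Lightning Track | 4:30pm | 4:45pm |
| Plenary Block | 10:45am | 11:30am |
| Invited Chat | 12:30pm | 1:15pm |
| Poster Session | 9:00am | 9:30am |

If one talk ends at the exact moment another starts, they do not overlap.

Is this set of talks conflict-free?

Yes

Check each pair: they overlap iff neither finishes before the other starts.
Sorted by start: Poster Session, Plenary Block, Invited Chat, Fireside Session, Lightning Track, Invited Session, Poster Address.
Plenary Block starts after Poster Session ends — done with Poster Session.
Invited Chat starts after Plenary Block ends — done with Plenary Block.
Fireside Session starts after Invited Chat ends — done with Invited Chat.
Lightning Track starts after Fireside Session ends — done with Fireside Session.
Invited Session starts exactly when Lightning Track ends (back-to-back, no overlap) — done with Lightning Track.
Poster Address starts after Invited Session ends.
Every pair is clear; the schedule has no overlaps.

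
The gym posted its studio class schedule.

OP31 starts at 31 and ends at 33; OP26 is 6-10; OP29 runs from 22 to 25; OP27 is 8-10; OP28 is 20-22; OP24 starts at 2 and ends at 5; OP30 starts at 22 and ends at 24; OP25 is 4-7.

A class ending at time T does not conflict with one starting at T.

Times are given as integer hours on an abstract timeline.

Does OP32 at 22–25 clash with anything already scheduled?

Yes — it overlaps OP29, OP30

OP24: ends 5 at or before OP32 starts 22 → clear.
OP25: ends 7 at or before OP32 starts 22 → clear.
OP26: ends 10 at or before OP32 starts 22 → clear.
OP27: ends 10 at or before OP32 starts 22 → clear.
OP28: ends 22 at or before OP32 starts 22 → clear.
OP29: starts 22 before OP32 ends 25, and ends 25 after OP32 starts 22 → overlap.
OP30: starts 22 before OP32 ends 25, and ends 24 after OP32 starts 22 → overlap.
OP31: starts 31 at or after OP32 ends 25 → clear.
OP32 overlaps OP29, OP30.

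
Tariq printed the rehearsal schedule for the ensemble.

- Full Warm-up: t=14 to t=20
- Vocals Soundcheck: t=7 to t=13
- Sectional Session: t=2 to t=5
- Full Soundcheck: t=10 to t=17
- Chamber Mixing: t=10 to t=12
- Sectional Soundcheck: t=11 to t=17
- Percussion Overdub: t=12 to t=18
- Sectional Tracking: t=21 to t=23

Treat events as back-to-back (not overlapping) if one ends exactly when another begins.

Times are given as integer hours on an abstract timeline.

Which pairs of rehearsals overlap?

Chamber Mixing & Full Soundcheck, Chamber Mixing & Sectional Soundcheck, Chamber Mixing & Vocals Soundcheck, Full Soundcheck & Full Warm-up, Full Soundcheck & Percussion Overdub, Full Soundcheck & Sectional Soundcheck, Full Soundcheck & Vocals Soundcheck, Full Warm-up & Percussion Overdub, Full Warm-up & Sectional Soundcheck, Percussion Overdub & Sectional Soundcheck, Percussion Overdub & Vocals Soundcheck, Sectional Soundcheck & Vocals Soundcheck

Sorted by start: Sectional Session, Vocals Soundcheck, Full Soundcheck, Chamber Mixing, Sectional Soundcheck, Percussion Overdub, Full Warm-up, Sectional Tracking.
Vocals Soundcheck starts after Sectional Session ends, so nothing later overlaps Sectional Session either.
Full Soundcheck starts before Vocals Soundcheck ends → Vocals Soundcheck and Full Soundcheck overlap.
Chamber Mixing starts before Vocals Soundcheck ends → Vocals Soundcheck and Chamber Mixing overlap.
Sectional Soundcheck starts before Vocals Soundcheck ends → Vocals Soundcheck and Sectional Soundcheck overlap.
Percussion Overdub starts before Vocals Soundcheck ends → Vocals Soundcheck and Percussion Overdub overlap.
Full Warm-up starts after Vocals Soundcheck ends, so nothing later overlaps Vocals Soundcheck either.
Chamber Mixing starts before Full Soundcheck ends → Full Soundcheck and Chamber Mixing overlap.
Sectional Soundcheck starts before Full Soundcheck ends → Full Soundcheck and Sectional Soundcheck overlap.
Percussion Overdub starts before Full Soundcheck ends → Full Soundcheck and Percussion Overdub overlap.
Full Warm-up starts before Full Soundcheck ends → Full Soundcheck and Full Warm-up overlap.
Sectional Tracking starts after Full Soundcheck ends.
Sectional Soundcheck starts before Chamber Mixing ends → Chamber Mixing and Sectional Soundcheck overlap.
Percussion Overdub starts exactly when Chamber Mixing ends (back-to-back, no overlap), so nothing later overlaps Chamber Mixing either.
Percussion Overdub starts before Sectional Soundcheck ends → Sectional Soundcheck and Percussion Overdub overlap.
Full Warm-up starts before Sectional Soundcheck ends → Sectional Soundcheck and Full Warm-up overlap.
Sectional Tracking starts after Sectional Soundcheck ends.
Full Warm-up starts before Percussion Overdub ends → Percussion Overdub and Full Warm-up overlap.
Sectional Tracking starts after Percussion Overdub ends.
Sectional Tracking starts after Full Warm-up ends.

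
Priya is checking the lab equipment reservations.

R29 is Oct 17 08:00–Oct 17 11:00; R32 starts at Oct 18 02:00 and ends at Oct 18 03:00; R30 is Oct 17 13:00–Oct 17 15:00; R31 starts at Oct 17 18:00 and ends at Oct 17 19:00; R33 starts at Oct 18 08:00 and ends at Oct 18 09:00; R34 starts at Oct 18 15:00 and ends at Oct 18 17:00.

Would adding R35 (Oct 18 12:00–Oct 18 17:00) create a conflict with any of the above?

Yes — it overlaps R34

R29: ends Oct 17 11:00 at or before R35 starts Oct 18 12:00 → clear.
R30: ends Oct 17 15:00 at or before R35 starts Oct 18 12:00 → clear.
R31: ends Oct 17 19:00 at or before R35 starts Oct 18 12:00 → clear.
R32: ends Oct 18 03:00 at or before R35 starts Oct 18 12:00 → clear.
R33: ends Oct 18 09:00 at or before R35 starts Oct 18 12:00 → clear.
R34: starts Oct 18 15:00 before R35 ends Oct 18 17:00, and ends Oct 18 17:00 after R35 starts Oct 18 12:00 → overlap.
R35 overlaps R34.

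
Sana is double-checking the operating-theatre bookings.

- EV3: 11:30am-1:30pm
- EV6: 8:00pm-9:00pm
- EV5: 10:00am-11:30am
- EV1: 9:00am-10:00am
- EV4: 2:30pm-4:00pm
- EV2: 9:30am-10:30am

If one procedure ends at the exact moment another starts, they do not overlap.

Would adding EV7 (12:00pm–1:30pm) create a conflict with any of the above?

Yes — it overlaps EV3

EV1: ends 10:00am at or before EV7 starts 12:00pm → clear.
EV2: ends 10:30am at or before EV7 starts 12:00pm → clear.
EV5: ends 11:30am at or before EV7 starts 12:00pm → clear.
EV3: starts 11:30am before EV7 ends 1:30pm, and ends 1:30pm after EV7 starts 12:00pm → overlap.
EV4: starts 2:30pm at or after EV7 ends 1:30pm → clear.
EV6: starts 8:00pm at or after EV7 ends 1:30pm → clear.
EV7 overlaps EV3.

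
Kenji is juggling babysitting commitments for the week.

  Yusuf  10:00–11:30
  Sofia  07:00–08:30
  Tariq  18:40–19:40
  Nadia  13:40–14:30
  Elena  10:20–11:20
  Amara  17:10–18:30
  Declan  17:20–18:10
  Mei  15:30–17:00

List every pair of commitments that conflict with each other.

Sorted by start: Sofia, Yusuf, Elena, Nadia, Mei, Amara, Declan, Tariq.
Yusuf starts after Sofia ends — done with Sofia.
Elena starts before Yusuf ends → Yusuf and Elena overlap.
Nadia starts after Yusuf ends — done with Yusuf.
Nadia starts after Elena ends — done with Elena.
Mei starts after Nadia ends — done with Nadia.
Amara starts after Mei ends — done with Mei.
Declan starts before Amara ends → Amara and Declan overlap.
Tariq starts after Amara ends.
Tariq starts after Declan ends.

Amara & Declan, Elena & Yusuf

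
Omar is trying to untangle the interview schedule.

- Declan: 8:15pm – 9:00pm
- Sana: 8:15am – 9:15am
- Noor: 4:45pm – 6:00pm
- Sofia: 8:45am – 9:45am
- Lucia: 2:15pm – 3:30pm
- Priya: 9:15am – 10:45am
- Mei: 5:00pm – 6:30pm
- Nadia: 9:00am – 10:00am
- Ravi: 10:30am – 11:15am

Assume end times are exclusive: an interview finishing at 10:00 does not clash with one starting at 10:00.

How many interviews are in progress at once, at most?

3

Sort all start/end points and keep a running count:
8:15am start Sana → 1
8:45am start Sofia → 2
9:00am start Nadia → 3
9:15am end Sana → 2
9:15am start Priya → 3
9:45am end Sofia → 2
10:00am end Nadia → 1
10:30am start Ravi → 2
10:45am end Priya → 1
11:15am end Ravi → 0
2:15pm start Lucia → 1
3:30pm end Lucia → 0
4:45pm start Noor → 1
5:00pm start Mei → 2
6:00pm end Noor → 1
6:30pm end Mei → 0
8:15pm start Declan → 1
9:00pm end Declan → 0
Peak is 3, at 9:00am (Nadia, Sana, Sofia).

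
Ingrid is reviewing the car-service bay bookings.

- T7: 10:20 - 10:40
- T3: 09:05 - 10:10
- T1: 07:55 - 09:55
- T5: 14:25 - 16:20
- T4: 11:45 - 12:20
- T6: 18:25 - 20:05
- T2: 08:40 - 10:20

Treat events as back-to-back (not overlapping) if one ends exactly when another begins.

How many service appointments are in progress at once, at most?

Walk through starts and ends in time order (an end at T is processed before a start at T):
07:55 start T1 → 1
08:40 start T2 → 2
09:05 start T3 → 3
09:55 end T1 → 2
10:10 end T3 → 1
10:20 end T2 → 0
10:20 start T7 → 1
10:40 end T7 → 0
11:45 start T4 → 1
12:20 end T4 → 0
14:25 start T5 → 1
16:20 end T5 → 0
18:25 start T6 → 1
20:05 end T6 → 0
Peak is 3, at 09:05 (T1, T2, T3).

3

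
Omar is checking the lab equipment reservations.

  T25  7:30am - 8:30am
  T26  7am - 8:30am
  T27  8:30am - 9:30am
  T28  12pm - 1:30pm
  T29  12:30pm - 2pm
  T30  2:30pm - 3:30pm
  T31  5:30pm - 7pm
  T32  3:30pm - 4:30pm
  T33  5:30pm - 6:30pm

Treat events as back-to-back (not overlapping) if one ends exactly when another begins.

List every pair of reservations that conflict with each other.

Sorted by start: T26, T25, T27, T28, T29, T30, T32, T31, T33.
T25 starts before T26 ends → T26 and T25 overlap.
T27 starts exactly when T26 ends (back-to-back, no overlap), so nothing later overlaps T26 either.
T27 starts exactly when T25 ends (back-to-back, no overlap), so nothing later overlaps T25 either.
T28 starts after T27 ends, so nothing later overlaps T27 either.
T29 starts before T28 ends → T28 and T29 overlap.
T30 starts after T28 ends, so nothing later overlaps T28 either.
T30 starts after T29 ends, so nothing later overlaps T29 either.
T32 starts exactly when T30 ends (back-to-back, no overlap), so nothing later overlaps T30 either.
T31 starts after T32 ends, so nothing later overlaps T32 either.
T33 starts before T31 ends → T31 and T33 overlap.

T25 & T26, T28 & T29, T31 & T33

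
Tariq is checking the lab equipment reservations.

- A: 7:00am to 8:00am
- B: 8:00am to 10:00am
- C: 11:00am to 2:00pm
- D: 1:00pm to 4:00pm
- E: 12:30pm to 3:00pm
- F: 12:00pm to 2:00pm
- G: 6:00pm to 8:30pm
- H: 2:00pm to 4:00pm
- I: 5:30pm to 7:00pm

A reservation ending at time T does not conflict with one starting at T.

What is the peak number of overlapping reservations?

Sort all start/end points and keep a running count:
7:00am start A → 1
8:00am end A → 0
8:00am start B → 1
10:00am end B → 0
11:00am start C → 1
12:00pm start F → 2
12:30pm start E → 3
1:00pm start D → 4
2:00pm end C → 3
2:00pm end F → 2
2:00pm start H → 3
3:00pm end E → 2
4:00pm end D → 1
4:00pm end H → 0
5:30pm start I → 1
6:00pm start G → 2
7:00pm end I → 1
8:30pm end G → 0
Peak is 4, at 1:00pm (C, D, E, F).

4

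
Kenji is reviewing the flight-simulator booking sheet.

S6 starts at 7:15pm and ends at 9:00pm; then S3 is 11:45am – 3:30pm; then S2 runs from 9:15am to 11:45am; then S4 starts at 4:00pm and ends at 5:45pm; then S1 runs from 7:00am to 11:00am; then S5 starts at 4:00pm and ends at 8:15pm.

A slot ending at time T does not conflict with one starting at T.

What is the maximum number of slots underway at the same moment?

2

Walk through starts and ends in time order (an end at T is processed before a start at T):
7:00am start S1 → 1
9:15am start S2 → 2
11:00am end S1 → 1
11:45am end S2 → 0
11:45am start S3 → 1
3:30pm end S3 → 0
4:00pm start S4 → 1
4:00pm start S5 → 2
5:45pm end S4 → 1
7:15pm start S6 → 2
8:15pm end S5 → 1
9:00pm end S6 → 0
Peak is 2, at 9:15am (S1, S2).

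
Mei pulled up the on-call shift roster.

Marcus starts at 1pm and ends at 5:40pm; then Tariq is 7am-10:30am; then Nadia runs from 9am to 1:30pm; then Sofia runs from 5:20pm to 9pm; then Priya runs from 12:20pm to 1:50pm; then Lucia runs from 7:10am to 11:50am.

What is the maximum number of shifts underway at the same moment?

3

Sort all start/end points and keep a running count:
7am start Tariq → 1
7:10am start Lucia → 2
9am start Nadia → 3
10:30am end Tariq → 2
11:50am end Lucia → 1
12:20pm start Priya → 2
1pm start Marcus → 3
1:30pm end Nadia → 2
1:50pm end Priya → 1
5:20pm start Sofia → 2
5:40pm end Marcus → 1
9pm end Sofia → 0
Peak is 3, at 9am (Lucia, Nadia, Tariq).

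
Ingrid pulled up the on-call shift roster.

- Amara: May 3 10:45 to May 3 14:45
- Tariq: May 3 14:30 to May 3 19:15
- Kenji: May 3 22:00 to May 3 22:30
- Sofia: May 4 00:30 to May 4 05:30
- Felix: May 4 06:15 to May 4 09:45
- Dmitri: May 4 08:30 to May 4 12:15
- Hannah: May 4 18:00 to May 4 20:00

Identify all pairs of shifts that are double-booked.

Amara & Tariq, Dmitri & Felix

Two intervals overlap when each starts before the other ends.
Sorted by start: Amara, Tariq, Kenji, Sofia, Felix, Dmitri, Hannah.
Tariq starts before Amara ends → Amara and Tariq overlap.
Kenji starts after Amara ends — done with Amara.
Kenji starts after Tariq ends — done with Tariq.
Sofia starts after Kenji ends — done with Kenji.
Felix starts after Sofia ends — done with Sofia.
Dmitri starts before Felix ends → Felix and Dmitri overlap.
Hannah starts after Felix ends.
Hannah starts after Dmitri ends.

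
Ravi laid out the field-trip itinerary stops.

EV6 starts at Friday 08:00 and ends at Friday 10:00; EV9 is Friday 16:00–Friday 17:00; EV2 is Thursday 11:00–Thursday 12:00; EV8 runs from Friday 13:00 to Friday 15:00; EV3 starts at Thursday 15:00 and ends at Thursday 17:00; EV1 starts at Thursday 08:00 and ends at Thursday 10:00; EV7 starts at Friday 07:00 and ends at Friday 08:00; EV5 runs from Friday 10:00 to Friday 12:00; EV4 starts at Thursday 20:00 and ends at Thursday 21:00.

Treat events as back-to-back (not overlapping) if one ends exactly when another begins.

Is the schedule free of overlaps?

Sorted by start: EV1, EV2, EV3, EV4, EV7, EV6, EV5, EV8, EV9.
EV2 starts after EV1 ends — done with EV1.
EV3 starts after EV2 ends — done with EV2.
EV4 starts after EV3 ends — done with EV3.
EV7 starts after EV4 ends — done with EV4.
EV6 starts exactly when EV7 ends (back-to-back, no overlap) — done with EV7.
EV5 starts exactly when EV6 ends (back-to-back, no overlap) — done with EV6.
EV8 starts after EV5 ends — done with EV5.
EV9 starts after EV8 ends.
Every pair is clear; the schedule has no overlaps.

Yes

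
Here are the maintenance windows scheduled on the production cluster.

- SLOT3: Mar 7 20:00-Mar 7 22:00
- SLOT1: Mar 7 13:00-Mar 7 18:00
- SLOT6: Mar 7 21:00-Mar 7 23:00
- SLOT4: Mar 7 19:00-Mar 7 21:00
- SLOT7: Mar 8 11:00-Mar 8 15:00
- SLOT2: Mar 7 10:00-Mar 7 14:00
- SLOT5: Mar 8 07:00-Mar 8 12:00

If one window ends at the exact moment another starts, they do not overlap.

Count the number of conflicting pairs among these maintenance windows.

Sorted by start: SLOT2, SLOT1, SLOT4, SLOT3, SLOT6, SLOT5, SLOT7.
SLOT1 starts before SLOT2 ends → SLOT2 and SLOT1 overlap.
SLOT4 starts after SLOT2 ends, so SLOT2 has no further overlaps.
SLOT4 starts after SLOT1 ends, so SLOT1 has no further overlaps.
SLOT3 starts before SLOT4 ends → SLOT4 and SLOT3 overlap.
SLOT6 starts exactly when SLOT4 ends (back-to-back, no overlap), so SLOT4 has no further overlaps.
SLOT6 starts before SLOT3 ends → SLOT3 and SLOT6 overlap.
SLOT5 starts after SLOT3 ends, so SLOT3 has no further overlaps.
SLOT5 starts after SLOT6 ends, so SLOT6 has no further overlaps.
SLOT7 starts before SLOT5 ends → SLOT5 and SLOT7 overlap.
Overlapping pairs: SLOT1 & SLOT2, SLOT3 & SLOT4, SLOT3 & SLOT6, SLOT5 & SLOT7 — 4 in total.

4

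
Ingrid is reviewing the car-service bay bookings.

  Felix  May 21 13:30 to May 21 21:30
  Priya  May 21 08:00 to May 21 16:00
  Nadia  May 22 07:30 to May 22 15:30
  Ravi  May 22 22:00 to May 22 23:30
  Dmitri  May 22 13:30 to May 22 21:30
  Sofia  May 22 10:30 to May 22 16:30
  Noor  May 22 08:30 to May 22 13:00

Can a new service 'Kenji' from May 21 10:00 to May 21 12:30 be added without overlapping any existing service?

Priya: starts May 21 08:00 before Kenji ends May 21 12:30, and ends May 21 16:00 after Kenji starts May 21 10:00 → overlap.
Felix: starts May 21 13:30 at or after Kenji ends May 21 12:30 → clear.
Nadia: starts May 22 07:30 at or after Kenji ends May 21 12:30 → clear.
Noor: starts May 22 08:30 at or after Kenji ends May 21 12:30 → clear.
Sofia: starts May 22 10:30 at or after Kenji ends May 21 12:30 → clear.
Dmitri: starts May 22 13:30 at or after Kenji ends May 21 12:30 → clear.
Ravi: starts May 22 22:00 at or after Kenji ends May 21 12:30 → clear.
Kenji overlaps Priya.

No — it overlaps Priya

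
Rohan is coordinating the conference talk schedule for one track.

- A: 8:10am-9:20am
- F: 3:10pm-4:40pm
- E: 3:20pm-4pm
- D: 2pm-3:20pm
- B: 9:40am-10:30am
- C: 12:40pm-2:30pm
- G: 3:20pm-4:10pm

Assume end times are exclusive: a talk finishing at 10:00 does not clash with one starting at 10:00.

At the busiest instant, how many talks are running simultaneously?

Walk through starts and ends in time order (an end at T is processed before a start at T):
8:10am start A → 1
9:20am end A → 0
9:40am start B → 1
10:30am end B → 0
12:40pm start C → 1
2pm start D → 2
2:30pm end C → 1
3:10pm start F → 2
3:20pm end D → 1
3:20pm start E → 2
3:20pm start G → 3
4pm end E → 2
4:10pm end G → 1
4:40pm end F → 0
Peak is 3, at 3:20pm (E, F, G).

3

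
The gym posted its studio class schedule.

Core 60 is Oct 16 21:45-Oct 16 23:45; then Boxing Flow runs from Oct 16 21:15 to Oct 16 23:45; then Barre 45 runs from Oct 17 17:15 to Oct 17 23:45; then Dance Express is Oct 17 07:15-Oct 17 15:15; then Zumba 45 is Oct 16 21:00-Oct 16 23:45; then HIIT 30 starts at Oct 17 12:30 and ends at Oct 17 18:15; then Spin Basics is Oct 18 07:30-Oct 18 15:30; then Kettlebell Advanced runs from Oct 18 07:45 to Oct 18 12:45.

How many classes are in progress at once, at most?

3

Walk through starts and ends in time order (an end at T is processed before a start at T):
Oct 16 21:00 start Zumba 45 → 1
Oct 16 21:15 start Boxing Flow → 2
Oct 16 21:45 start Core 60 → 3
Oct 16 23:45 end Boxing Flow → 2
Oct 16 23:45 end Core 60 → 1
Oct 16 23:45 end Zumba 45 → 0
Oct 17 07:15 start Dance Express → 1
Oct 17 12:30 start HIIT 30 → 2
Oct 17 15:15 end Dance Express → 1
Oct 17 17:15 start Barre 45 → 2
Oct 17 18:15 end HIIT 30 → 1
Oct 17 23:45 end Barre 45 → 0
Oct 18 07:30 start Spin Basics → 1
Oct 18 07:45 start Kettlebell Advanced → 2
Oct 18 12:45 end Kettlebell Advanced → 1
Oct 18 15:30 end Spin Basics → 0
Peak is 3, at Oct 16 21:45 (Boxing Flow, Core 60, Zumba 45).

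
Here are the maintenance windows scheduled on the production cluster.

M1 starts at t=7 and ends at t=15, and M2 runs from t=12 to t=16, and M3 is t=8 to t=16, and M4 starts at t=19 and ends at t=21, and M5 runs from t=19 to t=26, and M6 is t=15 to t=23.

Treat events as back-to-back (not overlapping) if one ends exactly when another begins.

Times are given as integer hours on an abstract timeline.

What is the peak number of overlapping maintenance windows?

Sweep the timeline, counting +1 at each start and −1 at each end (ends before starts at a tie):
t=7 start M1 → 1
t=8 start M3 → 2
t=12 start M2 → 3
t=15 end M1 → 2
t=15 start M6 → 3
t=16 end M2 → 2
t=16 end M3 → 1
t=19 start M4 → 2
t=19 start M5 → 3
t=21 end M4 → 2
t=23 end M6 → 1
t=26 end M5 → 0
Peak is 3, at t=12 (M1, M2, M3).

3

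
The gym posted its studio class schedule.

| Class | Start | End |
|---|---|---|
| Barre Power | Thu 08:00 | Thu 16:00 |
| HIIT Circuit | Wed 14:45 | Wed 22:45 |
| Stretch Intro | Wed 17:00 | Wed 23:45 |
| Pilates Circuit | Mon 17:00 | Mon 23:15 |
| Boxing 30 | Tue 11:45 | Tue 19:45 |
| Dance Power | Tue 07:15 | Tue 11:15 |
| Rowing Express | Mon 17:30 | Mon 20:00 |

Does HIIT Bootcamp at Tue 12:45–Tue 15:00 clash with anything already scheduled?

Pilates Circuit: ends Mon 23:15 at or before HIIT Bootcamp starts Tue 12:45 → clear.
Rowing Express: ends Mon 20:00 at or before HIIT Bootcamp starts Tue 12:45 → clear.
Dance Power: ends Tue 11:15 at or before HIIT Bootcamp starts Tue 12:45 → clear.
Boxing 30: starts Tue 11:45 before HIIT Bootcamp ends Tue 15:00, and ends Tue 19:45 after HIIT Bootcamp starts Tue 12:45 → overlap.
HIIT Circuit: starts Wed 14:45 at or after HIIT Bootcamp ends Tue 15:00 → clear.
Stretch Intro: starts Wed 17:00 at or after HIIT Bootcamp ends Tue 15:00 → clear.
Barre Power: starts Thu 08:00 at or after HIIT Bootcamp ends Tue 15:00 → clear.
HIIT Bootcamp overlaps Boxing 30.

Yes — it overlaps Boxing 30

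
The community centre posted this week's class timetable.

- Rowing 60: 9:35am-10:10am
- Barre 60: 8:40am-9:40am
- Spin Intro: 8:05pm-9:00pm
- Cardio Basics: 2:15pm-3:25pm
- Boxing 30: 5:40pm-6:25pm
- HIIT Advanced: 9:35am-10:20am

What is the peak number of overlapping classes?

3

Sweep the timeline, counting +1 at each start and −1 at each end (ends before starts at a tie):
8:40am start Barre 60 → 1
9:35am start HIIT Advanced → 2
9:35am start Rowing 60 → 3
9:40am end Barre 60 → 2
10:10am end Rowing 60 → 1
10:20am end HIIT Advanced → 0
2:15pm start Cardio Basics → 1
3:25pm end Cardio Basics → 0
5:40pm start Boxing 30 → 1
6:25pm end Boxing 30 → 0
8:05pm start Spin Intro → 1
9:00pm end Spin Intro → 0
Peak is 3, at 9:35am (Barre 60, HIIT Advanced, Rowing 60).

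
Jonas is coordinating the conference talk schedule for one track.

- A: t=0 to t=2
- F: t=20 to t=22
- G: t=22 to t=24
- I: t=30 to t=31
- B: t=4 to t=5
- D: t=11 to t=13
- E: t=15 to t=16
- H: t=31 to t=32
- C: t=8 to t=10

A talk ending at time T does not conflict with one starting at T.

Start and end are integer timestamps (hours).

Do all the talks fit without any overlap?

Yes

Sorted by start: A, B, C, D, E, F, G, I, H.
B starts after A ends; A is clear from here.
C starts after B ends; B is clear from here.
D starts after C ends; C is clear from here.
E starts after D ends; D is clear from here.
F starts after E ends; E is clear from here.
G starts exactly when F ends (back-to-back, no overlap); F is clear from here.
I starts after G ends; G is clear from here.
H starts exactly when I ends (back-to-back, no overlap).
Every pair is clear; the schedule has no overlaps.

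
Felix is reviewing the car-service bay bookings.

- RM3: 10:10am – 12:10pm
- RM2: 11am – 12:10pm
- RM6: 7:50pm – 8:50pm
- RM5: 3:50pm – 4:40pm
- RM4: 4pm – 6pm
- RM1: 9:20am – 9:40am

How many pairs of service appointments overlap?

Sorted by start: RM1, RM3, RM2, RM5, RM4, RM6.
RM3 starts after RM1 ends, so RM1 has no further overlaps.
RM2 starts before RM3 ends → RM3 and RM2 overlap.
RM5 starts after RM3 ends, so RM3 has no further overlaps.
RM5 starts after RM2 ends, so RM2 has no further overlaps.
RM4 starts before RM5 ends → RM5 and RM4 overlap.
RM6 starts after RM5 ends.
RM6 starts after RM4 ends.
Overlapping pairs: RM2 & RM3, RM4 & RM5 — 2 in total.

2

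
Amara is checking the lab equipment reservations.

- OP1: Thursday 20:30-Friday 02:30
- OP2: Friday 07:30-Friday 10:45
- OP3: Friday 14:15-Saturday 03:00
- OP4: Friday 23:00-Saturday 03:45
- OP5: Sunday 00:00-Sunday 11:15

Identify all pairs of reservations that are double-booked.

Two intervals overlap when each starts before the other ends.
Sorted by start: OP1, OP2, OP3, OP4, OP5.
OP2 starts after OP1 ends; OP1 is clear from here.
OP3 starts after OP2 ends; OP2 is clear from here.
OP4 starts before OP3 ends → OP3 and OP4 overlap.
OP5 starts after OP3 ends.
OP5 starts after OP4 ends.

OP3 & OP4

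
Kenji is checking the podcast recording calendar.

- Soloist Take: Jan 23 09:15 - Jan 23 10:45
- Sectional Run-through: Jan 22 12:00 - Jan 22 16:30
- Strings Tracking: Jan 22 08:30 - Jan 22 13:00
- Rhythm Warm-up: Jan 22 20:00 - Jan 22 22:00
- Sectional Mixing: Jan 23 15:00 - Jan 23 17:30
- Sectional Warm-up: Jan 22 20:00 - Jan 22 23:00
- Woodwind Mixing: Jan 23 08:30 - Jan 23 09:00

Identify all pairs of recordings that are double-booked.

Rhythm Warm-up & Sectional Warm-up, Sectional Run-through & Strings Tracking

Two intervals overlap when each starts before the other ends.
Sorted by start: Strings Tracking, Sectional Run-through, Rhythm Warm-up, Sectional Warm-up, Woodwind Mixing, Soloist Take, Sectional Mixing.
Sectional Run-through starts before Strings Tracking ends → Strings Tracking and Sectional Run-through overlap.
Rhythm Warm-up starts after Strings Tracking ends, so nothing later overlaps Strings Tracking either.
Rhythm Warm-up starts after Sectional Run-through ends, so nothing later overlaps Sectional Run-through either.
Sectional Warm-up starts before Rhythm Warm-up ends → Rhythm Warm-up and Sectional Warm-up overlap.
Woodwind Mixing starts after Rhythm Warm-up ends, so nothing later overlaps Rhythm Warm-up either.
Woodwind Mixing starts after Sectional Warm-up ends, so nothing later overlaps Sectional Warm-up either.
Soloist Take starts after Woodwind Mixing ends, so nothing later overlaps Woodwind Mixing either.
Sectional Mixing starts after Soloist Take ends.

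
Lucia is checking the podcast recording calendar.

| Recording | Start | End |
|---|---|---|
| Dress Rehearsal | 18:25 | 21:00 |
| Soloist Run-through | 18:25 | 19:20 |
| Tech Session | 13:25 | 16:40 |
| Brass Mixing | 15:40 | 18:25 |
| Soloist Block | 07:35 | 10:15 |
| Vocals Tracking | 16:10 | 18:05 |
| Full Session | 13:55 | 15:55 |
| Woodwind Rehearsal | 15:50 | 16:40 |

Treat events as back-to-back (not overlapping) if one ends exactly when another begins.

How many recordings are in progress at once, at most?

4

Sort all start/end points and keep a running count:
07:35 start Soloist Block → 1
10:15 end Soloist Block → 0
13:25 start Tech Session → 1
13:55 start Full Session → 2
15:40 start Brass Mixing → 3
15:50 start Woodwind Rehearsal → 4
15:55 end Full Session → 3
16:10 start Vocals Tracking → 4
16:40 end Tech Session → 3
16:40 end Woodwind Rehearsal → 2
18:05 end Vocals Tracking → 1
18:25 end Brass Mixing → 0
18:25 start Dress Rehearsal → 1
18:25 start Soloist Run-through → 2
19:20 end Soloist Run-through → 1
21:00 end Dress Rehearsal → 0
Peak is 4, at 15:50 (Brass Mixing, Full Session, Tech Session, Woodwind Rehearsal).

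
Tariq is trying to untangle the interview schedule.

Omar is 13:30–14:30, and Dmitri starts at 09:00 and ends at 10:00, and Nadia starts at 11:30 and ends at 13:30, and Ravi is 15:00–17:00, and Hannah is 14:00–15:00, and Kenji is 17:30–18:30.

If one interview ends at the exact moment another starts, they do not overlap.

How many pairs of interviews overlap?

1

Sorted by start: Dmitri, Nadia, Omar, Hannah, Ravi, Kenji.
Nadia starts after Dmitri ends, so nothing later overlaps Dmitri either.
Omar starts exactly when Nadia ends (back-to-back, no overlap), so nothing later overlaps Nadia either.
Hannah starts before Omar ends → Omar and Hannah overlap.
Ravi starts after Omar ends, so nothing later overlaps Omar either.
Ravi starts exactly when Hannah ends (back-to-back, no overlap), so nothing later overlaps Hannah either.
Kenji starts after Ravi ends.
Overlapping pairs: Hannah & Omar — 1 in total.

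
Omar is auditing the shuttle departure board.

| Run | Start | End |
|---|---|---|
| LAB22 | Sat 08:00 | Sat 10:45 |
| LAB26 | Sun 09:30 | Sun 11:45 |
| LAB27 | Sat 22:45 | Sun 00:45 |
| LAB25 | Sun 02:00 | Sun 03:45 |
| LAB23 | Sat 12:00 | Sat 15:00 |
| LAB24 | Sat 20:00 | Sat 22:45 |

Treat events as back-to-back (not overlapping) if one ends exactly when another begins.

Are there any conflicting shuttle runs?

No

Sorted by start: LAB22, LAB23, LAB24, LAB27, LAB25, LAB26.
LAB23 starts after LAB22 ends, so nothing later overlaps LAB22 either.
LAB24 starts after LAB23 ends, so nothing later overlaps LAB23 either.
LAB27 starts exactly when LAB24 ends (back-to-back, no overlap), so nothing later overlaps LAB24 either.
LAB25 starts after LAB27 ends, so nothing later overlaps LAB27 either.
LAB26 starts after LAB25 ends.
Every pair is clear; the schedule has no overlaps.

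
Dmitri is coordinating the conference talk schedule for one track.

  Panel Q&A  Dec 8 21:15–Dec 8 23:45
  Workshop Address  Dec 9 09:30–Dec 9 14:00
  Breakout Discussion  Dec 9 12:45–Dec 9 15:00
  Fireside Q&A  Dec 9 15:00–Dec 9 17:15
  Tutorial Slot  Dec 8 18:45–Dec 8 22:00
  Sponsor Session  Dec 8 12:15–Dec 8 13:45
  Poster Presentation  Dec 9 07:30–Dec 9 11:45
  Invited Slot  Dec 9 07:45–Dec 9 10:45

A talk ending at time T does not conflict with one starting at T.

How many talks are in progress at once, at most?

3

Sort all start/end points and keep a running count:
Dec 8 12:15 start Sponsor Session → 1
Dec 8 13:45 end Sponsor Session → 0
Dec 8 18:45 start Tutorial Slot → 1
Dec 8 21:15 start Panel Q&A → 2
Dec 8 22:00 end Tutorial Slot → 1
Dec 8 23:45 end Panel Q&A → 0
Dec 9 07:30 start Poster Presentation → 1
Dec 9 07:45 start Invited Slot → 2
Dec 9 09:30 start Workshop Address → 3
Dec 9 10:45 end Invited Slot → 2
Dec 9 11:45 end Poster Presentation → 1
Dec 9 12:45 start Breakout Discussion → 2
Dec 9 14:00 end Workshop Address → 1
Dec 9 15:00 end Breakout Discussion → 0
Dec 9 15:00 start Fireside Q&A → 1
Dec 9 17:15 end Fireside Q&A → 0
Peak is 3, at Dec 9 09:30 (Invited Slot, Poster Presentation, Workshop Address).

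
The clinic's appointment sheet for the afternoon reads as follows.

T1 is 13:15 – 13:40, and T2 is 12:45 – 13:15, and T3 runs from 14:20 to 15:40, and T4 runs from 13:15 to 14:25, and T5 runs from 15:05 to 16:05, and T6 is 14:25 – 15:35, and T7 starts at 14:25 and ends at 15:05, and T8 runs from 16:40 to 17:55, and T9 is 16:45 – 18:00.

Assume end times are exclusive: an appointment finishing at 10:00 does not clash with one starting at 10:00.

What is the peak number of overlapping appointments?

Walk through starts and ends in time order (an end at T is processed before a start at T):
12:45 start T2 → 1
13:15 end T2 → 0
13:15 start T1 → 1
13:15 start T4 → 2
13:40 end T1 → 1
14:20 start T3 → 2
14:25 end T4 → 1
14:25 start T6 → 2
14:25 start T7 → 3
15:05 end T7 → 2
15:05 start T5 → 3
15:35 end T6 → 2
15:40 end T3 → 1
16:05 end T5 → 0
16:40 start T8 → 1
16:45 start T9 → 2
17:55 end T8 → 1
18:00 end T9 → 0
Peak is 3, at 14:25 (T3, T6, T7).

3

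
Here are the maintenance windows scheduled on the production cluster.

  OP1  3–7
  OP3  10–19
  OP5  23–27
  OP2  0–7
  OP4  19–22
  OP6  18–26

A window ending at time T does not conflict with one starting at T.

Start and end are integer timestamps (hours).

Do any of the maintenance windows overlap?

Sorted by start: OP2, OP1, OP3, OP6, OP4, OP5.
OP1 starts before OP2 ends → OP2 and OP1 overlap.
That's a conflict, so the schedule is not conflict-free.

Yes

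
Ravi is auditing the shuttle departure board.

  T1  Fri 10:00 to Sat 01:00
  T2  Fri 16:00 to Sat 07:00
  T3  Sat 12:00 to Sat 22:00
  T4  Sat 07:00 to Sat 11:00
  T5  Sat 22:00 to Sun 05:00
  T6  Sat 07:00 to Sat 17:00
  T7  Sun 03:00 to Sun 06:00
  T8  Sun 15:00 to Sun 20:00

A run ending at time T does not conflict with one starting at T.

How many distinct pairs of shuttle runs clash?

4

Sorted by start: T1, T2, T4, T6, T3, T5, T7, T8.
T2 starts before T1 ends → T1 and T2 overlap.
T4 starts after T1 ends; T1 is clear from here.
T4 starts exactly when T2 ends (back-to-back, no overlap); T2 is clear from here.
T6 starts before T4 ends → T4 and T6 overlap.
T3 starts after T4 ends; T4 is clear from here.
T3 starts before T6 ends → T6 and T3 overlap.
T5 starts after T6 ends; T6 is clear from here.
T5 starts exactly when T3 ends (back-to-back, no overlap); T3 is clear from here.
T7 starts before T5 ends → T5 and T7 overlap.
T8 starts after T5 ends.
T8 starts after T7 ends.
Overlapping pairs: T1 & T2, T3 & T6, T4 & T6, T5 & T7 — 4 in total.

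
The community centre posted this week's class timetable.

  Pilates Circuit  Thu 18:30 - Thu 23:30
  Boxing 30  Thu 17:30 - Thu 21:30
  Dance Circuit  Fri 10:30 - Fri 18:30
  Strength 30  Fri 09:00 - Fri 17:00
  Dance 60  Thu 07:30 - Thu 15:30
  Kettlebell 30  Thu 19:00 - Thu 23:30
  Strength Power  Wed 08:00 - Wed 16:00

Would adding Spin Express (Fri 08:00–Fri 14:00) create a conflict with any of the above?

Yes — it overlaps Dance Circuit, Strength 30

Strength Power: ends Wed 16:00 at or before Spin Express starts Fri 08:00 → clear.
Dance 60: ends Thu 15:30 at or before Spin Express starts Fri 08:00 → clear.
Boxing 30: ends Thu 21:30 at or before Spin Express starts Fri 08:00 → clear.
Pilates Circuit: ends Thu 23:30 at or before Spin Express starts Fri 08:00 → clear.
Kettlebell 30: ends Thu 23:30 at or before Spin Express starts Fri 08:00 → clear.
Strength 30: starts Fri 09:00 before Spin Express ends Fri 14:00, and ends Fri 17:00 after Spin Express starts Fri 08:00 → overlap.
Dance Circuit: starts Fri 10:30 before Spin Express ends Fri 14:00, and ends Fri 18:30 after Spin Express starts Fri 08:00 → overlap.
Spin Express overlaps Strength 30, Dance Circuit.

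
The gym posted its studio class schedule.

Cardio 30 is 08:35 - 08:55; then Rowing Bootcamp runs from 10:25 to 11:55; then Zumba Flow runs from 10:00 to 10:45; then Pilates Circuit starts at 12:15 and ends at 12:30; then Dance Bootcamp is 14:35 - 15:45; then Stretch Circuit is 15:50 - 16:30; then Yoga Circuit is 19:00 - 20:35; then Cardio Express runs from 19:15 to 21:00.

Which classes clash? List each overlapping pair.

Cardio Express & Yoga Circuit, Rowing Bootcamp & Zumba Flow

Check each pair: they overlap iff neither finishes before the other starts.
Sorted by start: Cardio 30, Zumba Flow, Rowing Bootcamp, Pilates Circuit, Dance Bootcamp, Stretch Circuit, Yoga Circuit, Cardio Express.
Zumba Flow starts after Cardio 30 ends, so nothing later overlaps Cardio 30 either.
Rowing Bootcamp starts before Zumba Flow ends → Zumba Flow and Rowing Bootcamp overlap.
Pilates Circuit starts after Zumba Flow ends, so nothing later overlaps Zumba Flow either.
Pilates Circuit starts after Rowing Bootcamp ends, so nothing later overlaps Rowing Bootcamp either.
Dance Bootcamp starts after Pilates Circuit ends, so nothing later overlaps Pilates Circuit either.
Stretch Circuit starts after Dance Bootcamp ends, so nothing later overlaps Dance Bootcamp either.
Yoga Circuit starts after Stretch Circuit ends, so nothing later overlaps Stretch Circuit either.
Cardio Express starts before Yoga Circuit ends → Yoga Circuit and Cardio Express overlap.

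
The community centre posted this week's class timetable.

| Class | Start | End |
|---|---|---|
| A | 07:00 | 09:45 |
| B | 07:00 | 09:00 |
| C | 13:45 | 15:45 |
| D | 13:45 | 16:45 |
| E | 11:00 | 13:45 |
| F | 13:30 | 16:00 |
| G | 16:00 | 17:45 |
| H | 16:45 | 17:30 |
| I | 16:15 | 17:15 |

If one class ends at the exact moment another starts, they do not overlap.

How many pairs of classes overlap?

Sorted by start: A, B, E, F, C, D, G, I, H.
B starts before A ends → A and B overlap.
E starts after A ends, so nothing later overlaps A either.
E starts after B ends, so nothing later overlaps B either.
F starts before E ends → E and F overlap.
C starts exactly when E ends (back-to-back, no overlap), so nothing later overlaps E either.
C starts before F ends → F and C overlap.
D starts before F ends → F and D overlap.
G starts exactly when F ends (back-to-back, no overlap), so nothing later overlaps F either.
D starts before C ends → C and D overlap.
G starts after C ends, so nothing later overlaps C either.
G starts before D ends → D and G overlap.
I starts before D ends → D and I overlap.
H starts exactly when D ends (back-to-back, no overlap).
I starts before G ends → G and I overlap.
H starts before G ends → G and H overlap.
H starts before I ends → I and H overlap.
Overlapping pairs: A & B, C & D, C & F, D & F, D & G, D & I, E & F, G & H, G & I, H & I — 10 in total.

10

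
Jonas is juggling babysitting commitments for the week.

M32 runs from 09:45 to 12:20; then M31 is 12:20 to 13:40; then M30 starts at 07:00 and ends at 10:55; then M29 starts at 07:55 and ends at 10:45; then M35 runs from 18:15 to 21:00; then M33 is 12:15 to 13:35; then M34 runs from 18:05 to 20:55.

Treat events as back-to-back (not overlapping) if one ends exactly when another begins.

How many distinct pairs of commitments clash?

6

Sorted by start: M30, M29, M32, M33, M31, M34, M35.
M29 starts before M30 ends → M30 and M29 overlap.
M32 starts before M30 ends → M30 and M32 overlap.
M33 starts after M30 ends, so M30 has no further overlaps.
M32 starts before M29 ends → M29 and M32 overlap.
M33 starts after M29 ends, so M29 has no further overlaps.
M33 starts before M32 ends → M32 and M33 overlap.
M31 starts exactly when M32 ends (back-to-back, no overlap), so M32 has no further overlaps.
M31 starts before M33 ends → M33 and M31 overlap.
M34 starts after M33 ends, so M33 has no further overlaps.
M34 starts after M31 ends, so M31 has no further overlaps.
M35 starts before M34 ends → M34 and M35 overlap.
Overlapping pairs: M29 & M30, M29 & M32, M30 & M32, M31 & M33, M32 & M33, M34 & M35 — 6 in total.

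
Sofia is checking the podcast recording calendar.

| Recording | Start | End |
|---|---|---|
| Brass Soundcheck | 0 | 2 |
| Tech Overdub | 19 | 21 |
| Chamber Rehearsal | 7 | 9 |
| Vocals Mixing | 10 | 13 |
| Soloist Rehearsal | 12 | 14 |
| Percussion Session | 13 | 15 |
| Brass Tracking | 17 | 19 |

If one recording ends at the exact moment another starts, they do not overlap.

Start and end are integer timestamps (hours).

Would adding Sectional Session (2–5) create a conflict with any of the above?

No — it doesn't clash with anything

Brass Soundcheck: ends 2 at or before Sectional Session starts 2 → clear.
Chamber Rehearsal: starts 7 at or after Sectional Session ends 5 → clear.
Vocals Mixing: starts 10 at or after Sectional Session ends 5 → clear.
Soloist Rehearsal: starts 12 at or after Sectional Session ends 5 → clear.
Percussion Session: starts 13 at or after Sectional Session ends 5 → clear.
Brass Tracking: starts 17 at or after Sectional Session ends 5 → clear.
Tech Overdub: starts 19 at or after Sectional Session ends 5 → clear.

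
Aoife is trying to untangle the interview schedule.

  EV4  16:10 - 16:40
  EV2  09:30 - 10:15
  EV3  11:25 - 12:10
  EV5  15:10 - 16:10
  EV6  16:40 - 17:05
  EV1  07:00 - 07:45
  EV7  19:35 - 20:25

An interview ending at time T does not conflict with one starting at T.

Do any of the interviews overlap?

Sorted by start: EV1, EV2, EV3, EV5, EV4, EV6, EV7.
EV2 starts after EV1 ends; EV1 is clear from here.
EV3 starts after EV2 ends; EV2 is clear from here.
EV5 starts after EV3 ends; EV3 is clear from here.
EV4 starts exactly when EV5 ends (back-to-back, no overlap); EV5 is clear from here.
EV6 starts exactly when EV4 ends (back-to-back, no overlap); EV4 is clear from here.
EV7 starts after EV6 ends.
Every pair is clear; the schedule has no overlaps.

No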